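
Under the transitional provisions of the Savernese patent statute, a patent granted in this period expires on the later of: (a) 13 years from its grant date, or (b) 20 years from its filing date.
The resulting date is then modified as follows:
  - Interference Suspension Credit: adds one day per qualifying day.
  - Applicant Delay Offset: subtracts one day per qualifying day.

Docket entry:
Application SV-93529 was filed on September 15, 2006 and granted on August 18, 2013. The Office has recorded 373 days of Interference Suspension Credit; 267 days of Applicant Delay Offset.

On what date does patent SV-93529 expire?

(a) grant + 13 years → 18 August 2026.
(b) filing + 20 years → 15 September 2026.
Later of the two: 15 September 2026.
Interference Suspension Credit: +373 days → 23 September 2027.
Applicant Delay Offset: −267 days → 30 December 2026.

2026-12-30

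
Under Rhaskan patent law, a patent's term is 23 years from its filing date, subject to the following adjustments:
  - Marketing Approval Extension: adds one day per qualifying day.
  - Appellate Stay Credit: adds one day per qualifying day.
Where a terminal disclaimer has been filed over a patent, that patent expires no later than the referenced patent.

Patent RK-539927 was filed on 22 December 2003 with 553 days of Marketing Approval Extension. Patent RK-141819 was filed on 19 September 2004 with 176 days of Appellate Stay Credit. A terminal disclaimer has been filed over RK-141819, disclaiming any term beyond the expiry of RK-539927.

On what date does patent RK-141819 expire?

March 13, 2028

Natural term of RK-141819:
  Base: filing + 23 years → 19 September 2027.
  Appellate Stay Credit: +176 days → 13 March 2028.
Expiry of referenced patent RK-539927:
  Base: filing + 23 years → 22 December 2026.
  Marketing Approval Extension: +553 days → 27 June 2028.
Terminal disclaimer: RK-141819 expires on the earlier of 13 March 2028 and 27 June 2028.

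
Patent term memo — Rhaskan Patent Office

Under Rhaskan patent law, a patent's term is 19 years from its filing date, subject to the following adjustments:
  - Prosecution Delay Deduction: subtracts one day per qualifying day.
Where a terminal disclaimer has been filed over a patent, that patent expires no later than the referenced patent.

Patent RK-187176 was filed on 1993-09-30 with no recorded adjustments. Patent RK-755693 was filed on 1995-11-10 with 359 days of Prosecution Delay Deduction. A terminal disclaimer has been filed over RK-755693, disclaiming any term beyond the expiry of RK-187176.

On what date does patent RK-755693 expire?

September 30, 2012

Natural term of RK-755693:
  Base: filing + 19 years → 10 November 2014.
  Prosecution Delay Deduction: −359 days → 16 November 2013.
Expiry of referenced patent RK-187176:
  Base: filing + 19 years → 30 September 2012.
Terminal disclaimer: RK-755693 expires on the earlier of 16 November 2013 and 30 September 2012.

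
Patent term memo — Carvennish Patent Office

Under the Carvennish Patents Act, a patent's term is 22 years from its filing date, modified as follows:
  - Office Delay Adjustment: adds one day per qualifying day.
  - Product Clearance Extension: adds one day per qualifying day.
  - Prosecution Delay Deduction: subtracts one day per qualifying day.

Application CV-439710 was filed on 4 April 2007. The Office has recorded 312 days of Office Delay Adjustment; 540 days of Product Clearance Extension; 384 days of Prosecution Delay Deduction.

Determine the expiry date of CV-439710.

Base term: filing date + 22 years → 4 April 2029.
Office Delay Adjustment: +312 days → 10 February 2030.
Product Clearance Extension: +540 days → 4 August 2031.
Prosecution Delay Deduction: −384 days → 16 July 2030.

July 16, 2030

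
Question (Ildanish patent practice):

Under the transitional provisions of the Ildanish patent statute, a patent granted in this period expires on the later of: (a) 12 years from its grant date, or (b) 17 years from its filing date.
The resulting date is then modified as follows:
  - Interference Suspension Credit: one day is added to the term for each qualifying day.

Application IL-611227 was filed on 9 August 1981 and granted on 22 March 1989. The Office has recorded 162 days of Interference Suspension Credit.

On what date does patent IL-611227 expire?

(a) grant + 12 years → 22 March 2001.
(b) filing + 17 years → 9 August 1998.
Later of the two: 22 March 2001.
Interference Suspension Credit: +162 days → 31 August 2001.

2001-08-31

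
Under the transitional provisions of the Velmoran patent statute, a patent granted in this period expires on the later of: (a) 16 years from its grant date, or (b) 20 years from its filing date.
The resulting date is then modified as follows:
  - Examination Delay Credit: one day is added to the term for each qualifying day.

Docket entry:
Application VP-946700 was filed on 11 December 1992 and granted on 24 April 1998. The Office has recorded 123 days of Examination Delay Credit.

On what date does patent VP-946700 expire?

2014-08-25

(a) grant + 16 years → 24 April 2014.
(b) filing + 20 years → 11 December 2012.
Later of the two: 24 April 2014.
Examination Delay Credit: +123 days → 25 August 2014.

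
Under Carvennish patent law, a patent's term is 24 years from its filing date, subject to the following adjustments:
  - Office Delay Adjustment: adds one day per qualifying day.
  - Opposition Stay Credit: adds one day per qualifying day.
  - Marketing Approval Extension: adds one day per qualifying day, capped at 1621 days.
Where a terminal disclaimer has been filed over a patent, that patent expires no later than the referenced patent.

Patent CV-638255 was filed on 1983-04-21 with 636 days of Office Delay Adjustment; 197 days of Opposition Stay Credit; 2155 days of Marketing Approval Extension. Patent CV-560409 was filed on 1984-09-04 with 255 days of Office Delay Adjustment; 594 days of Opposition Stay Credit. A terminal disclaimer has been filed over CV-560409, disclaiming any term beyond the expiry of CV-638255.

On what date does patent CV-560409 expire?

2011-01-01

Natural term of CV-560409:
  Base: filing + 24 years → 4 September 2008.
  Office Delay Adjustment: +255 days → 17 May 2009.
  Opposition Stay Credit: +594 days → 1 January 2011.
Expiry of referenced patent CV-638255:
  Base: filing + 24 years → 21 April 2007.
  Office Delay Adjustment: +636 days → 16 January 2009.
  Opposition Stay Credit: +197 days → 1 August 2009.
  Marketing Approval Extension: 2155 days claimed exceeds the 1621-day cap, so +1621 days → 8 January 2014.
Terminal disclaimer: CV-560409 expires on the earlier of 1 January 2011 and 8 January 2014.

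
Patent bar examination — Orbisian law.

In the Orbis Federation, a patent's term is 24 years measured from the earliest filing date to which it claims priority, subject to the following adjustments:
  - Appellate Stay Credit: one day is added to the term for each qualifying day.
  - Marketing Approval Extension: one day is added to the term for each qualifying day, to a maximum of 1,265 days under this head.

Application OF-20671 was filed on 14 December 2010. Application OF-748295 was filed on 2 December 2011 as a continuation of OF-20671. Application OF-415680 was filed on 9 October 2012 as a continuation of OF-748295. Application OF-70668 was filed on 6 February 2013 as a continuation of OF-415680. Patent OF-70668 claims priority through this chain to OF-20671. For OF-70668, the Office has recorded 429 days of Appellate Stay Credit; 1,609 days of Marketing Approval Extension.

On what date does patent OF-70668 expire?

August 4, 2039

Earliest priority filing: 14 December 2010.
Base term: 14 December 2010 + 24 years → 14 December 2034.
Appellate Stay Credit: +429 days → 16 February 2036.
Marketing Approval Extension: 1609 days claimed exceeds the 1265-day cap, so +1265 days → 4 August 2039.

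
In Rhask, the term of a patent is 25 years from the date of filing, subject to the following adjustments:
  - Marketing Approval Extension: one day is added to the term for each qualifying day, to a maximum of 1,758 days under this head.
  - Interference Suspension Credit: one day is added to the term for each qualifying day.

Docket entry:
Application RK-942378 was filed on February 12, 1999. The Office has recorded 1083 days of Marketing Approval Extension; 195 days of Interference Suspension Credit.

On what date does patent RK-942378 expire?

Base term: filing date + 25 years → 12 February 2024.
Marketing Approval Extension: 1083 days (within the 1758-day cap) → +1083 days → 30 January 2027.
Interference Suspension Credit: +195 days → 13 August 2027.

August 13, 2027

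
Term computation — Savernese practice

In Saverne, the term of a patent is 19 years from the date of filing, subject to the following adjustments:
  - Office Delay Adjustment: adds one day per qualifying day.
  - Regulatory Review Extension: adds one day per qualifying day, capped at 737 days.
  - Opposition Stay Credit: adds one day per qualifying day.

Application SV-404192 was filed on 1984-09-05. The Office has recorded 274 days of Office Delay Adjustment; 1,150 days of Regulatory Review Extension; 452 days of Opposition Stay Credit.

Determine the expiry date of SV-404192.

Base term: filing date + 19 years → 5 September 2003.
Office Delay Adjustment: +274 days → 5 June 2004.
Regulatory Review Extension: 1150 days claimed exceeds the 737-day cap, so +737 days → 12 June 2006.
Opposition Stay Credit: +452 days → 7 September 2007.

2007-09-07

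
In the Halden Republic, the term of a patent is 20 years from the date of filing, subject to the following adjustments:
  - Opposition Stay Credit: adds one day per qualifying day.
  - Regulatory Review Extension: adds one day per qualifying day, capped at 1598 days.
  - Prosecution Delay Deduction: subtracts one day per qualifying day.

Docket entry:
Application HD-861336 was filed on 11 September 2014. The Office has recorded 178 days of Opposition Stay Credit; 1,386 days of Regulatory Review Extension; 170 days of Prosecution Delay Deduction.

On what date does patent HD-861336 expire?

Base term: filing date + 20 years → 11 September 2034.
Opposition Stay Credit: +178 days → 8 March 2035.
Regulatory Review Extension: 1386 days (within the 1598-day cap) → +1386 days → 23 December 2038.
Prosecution Delay Deduction: −170 days → 6 July 2038.

July 6, 2038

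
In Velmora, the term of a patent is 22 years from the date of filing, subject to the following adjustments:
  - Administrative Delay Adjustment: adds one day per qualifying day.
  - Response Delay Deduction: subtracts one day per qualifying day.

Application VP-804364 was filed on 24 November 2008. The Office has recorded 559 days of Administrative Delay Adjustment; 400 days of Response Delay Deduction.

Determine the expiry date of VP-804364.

Base term: filing date + 22 years → 24 November 2030.
Administrative Delay Adjustment: +559 days → 5 June 2032.
Response Delay Deduction: −400 days → 2 May 2031.

2031-05-02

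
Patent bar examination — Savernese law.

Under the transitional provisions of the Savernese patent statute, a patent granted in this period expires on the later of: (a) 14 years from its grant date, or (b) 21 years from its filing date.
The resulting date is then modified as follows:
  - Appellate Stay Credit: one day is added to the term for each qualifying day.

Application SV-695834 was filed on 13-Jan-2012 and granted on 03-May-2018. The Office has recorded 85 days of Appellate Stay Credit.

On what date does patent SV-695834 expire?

2033-04-08

(a) grant + 14 years → 3 May 2032.
(b) filing + 21 years → 13 January 2033.
Later of the two: 13 January 2033.
Appellate Stay Credit: +85 days → 8 April 2033.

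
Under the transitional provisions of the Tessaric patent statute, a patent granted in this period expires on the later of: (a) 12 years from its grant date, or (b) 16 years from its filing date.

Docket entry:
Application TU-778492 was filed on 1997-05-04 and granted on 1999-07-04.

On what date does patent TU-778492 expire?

2013-05-04

(a) grant + 12 years → 4 July 2011.
(b) filing + 16 years → 4 May 2013.
Later of the two: 4 May 2013.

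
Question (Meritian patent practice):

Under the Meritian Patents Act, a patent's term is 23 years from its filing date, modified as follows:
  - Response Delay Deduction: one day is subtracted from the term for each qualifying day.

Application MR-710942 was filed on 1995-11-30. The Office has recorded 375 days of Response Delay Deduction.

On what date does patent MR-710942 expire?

Base term: filing date + 23 years → 30 November 2018.
Response Delay Deduction: −375 days → 20 November 2017.

2017-11-20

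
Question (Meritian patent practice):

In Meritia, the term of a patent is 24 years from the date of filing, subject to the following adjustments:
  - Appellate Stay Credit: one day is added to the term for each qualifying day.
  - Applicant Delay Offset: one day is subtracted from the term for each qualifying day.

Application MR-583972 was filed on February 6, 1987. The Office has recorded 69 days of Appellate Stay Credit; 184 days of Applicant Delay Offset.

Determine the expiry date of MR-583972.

Base term: filing date + 24 years → 6 February 2011.
Appellate Stay Credit: +69 days → 16 April 2011.
Applicant Delay Offset: −184 days → 14 October 2010.

October 14, 2010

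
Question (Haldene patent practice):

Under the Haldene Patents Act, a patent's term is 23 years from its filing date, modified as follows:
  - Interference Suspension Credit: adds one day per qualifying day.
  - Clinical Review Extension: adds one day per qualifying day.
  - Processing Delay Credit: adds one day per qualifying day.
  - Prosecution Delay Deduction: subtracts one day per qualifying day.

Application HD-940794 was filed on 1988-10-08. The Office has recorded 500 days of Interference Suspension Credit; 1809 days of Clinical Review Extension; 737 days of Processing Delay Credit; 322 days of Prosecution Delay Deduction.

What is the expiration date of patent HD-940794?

Base term: filing date + 23 years → 8 October 2011.
Interference Suspension Credit: +500 days → 19 February 2013.
Clinical Review Extension: +1809 days → 2 February 2018.
Processing Delay Credit: +737 days → 9 February 2020.
Prosecution Delay Deduction: −322 days → 24 March 2019.

March 24, 2019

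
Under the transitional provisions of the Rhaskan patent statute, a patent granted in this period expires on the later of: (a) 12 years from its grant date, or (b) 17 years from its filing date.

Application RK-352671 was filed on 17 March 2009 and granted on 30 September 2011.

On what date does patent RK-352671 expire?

(a) grant + 12 years → 30 September 2023.
(b) filing + 17 years → 17 March 2026.
Later of the two: 17 March 2026.

2026-03-17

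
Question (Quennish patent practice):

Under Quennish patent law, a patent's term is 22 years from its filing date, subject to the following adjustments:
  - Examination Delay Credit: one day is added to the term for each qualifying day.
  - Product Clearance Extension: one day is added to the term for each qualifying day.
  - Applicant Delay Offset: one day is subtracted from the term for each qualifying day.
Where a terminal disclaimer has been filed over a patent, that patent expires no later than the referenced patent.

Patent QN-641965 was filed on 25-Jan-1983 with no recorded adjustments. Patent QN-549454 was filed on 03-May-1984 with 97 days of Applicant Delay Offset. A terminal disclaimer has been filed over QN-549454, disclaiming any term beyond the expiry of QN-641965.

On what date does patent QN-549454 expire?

2005-01-25

Natural term of QN-549454:
  Base: filing + 22 years → 3 May 2006.
  Applicant Delay Offset: −97 days → 26 January 2006.
Expiry of referenced patent QN-641965:
  Base: filing + 22 years → 25 January 2005.
Terminal disclaimer: QN-549454 expires on the earlier of 26 January 2006 and 25 January 2005.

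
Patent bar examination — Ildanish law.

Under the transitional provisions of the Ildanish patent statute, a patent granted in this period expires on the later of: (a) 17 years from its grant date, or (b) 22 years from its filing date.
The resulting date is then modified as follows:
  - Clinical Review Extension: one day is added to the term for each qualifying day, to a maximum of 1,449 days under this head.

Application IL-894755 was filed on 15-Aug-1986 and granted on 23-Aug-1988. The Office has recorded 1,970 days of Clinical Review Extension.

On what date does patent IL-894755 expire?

August 3, 2012

(a) grant + 17 years → 23 August 2005.
(b) filing + 22 years → 15 August 2008.
Later of the two: 15 August 2008.
Clinical Review Extension: 1970 days claimed exceeds the 1449-day cap, so +1449 days → 3 August 2012.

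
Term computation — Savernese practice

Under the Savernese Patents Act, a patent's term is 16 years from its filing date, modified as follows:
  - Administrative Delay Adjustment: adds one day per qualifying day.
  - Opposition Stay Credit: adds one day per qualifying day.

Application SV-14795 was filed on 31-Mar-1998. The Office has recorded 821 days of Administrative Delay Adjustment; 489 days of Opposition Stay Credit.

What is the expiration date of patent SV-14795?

Base term: filing date + 16 years → 31 March 2014.
Administrative Delay Adjustment: +821 days → 29 June 2016.
Opposition Stay Credit: +489 days → 31 October 2017.

October 31, 2017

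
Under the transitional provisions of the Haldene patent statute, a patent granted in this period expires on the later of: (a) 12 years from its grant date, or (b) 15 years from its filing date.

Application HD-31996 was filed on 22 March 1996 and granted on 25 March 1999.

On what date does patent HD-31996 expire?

(a) grant + 12 years → 25 March 2011.
(b) filing + 15 years → 22 March 2011.
Later of the two: 25 March 2011.

March 25, 2011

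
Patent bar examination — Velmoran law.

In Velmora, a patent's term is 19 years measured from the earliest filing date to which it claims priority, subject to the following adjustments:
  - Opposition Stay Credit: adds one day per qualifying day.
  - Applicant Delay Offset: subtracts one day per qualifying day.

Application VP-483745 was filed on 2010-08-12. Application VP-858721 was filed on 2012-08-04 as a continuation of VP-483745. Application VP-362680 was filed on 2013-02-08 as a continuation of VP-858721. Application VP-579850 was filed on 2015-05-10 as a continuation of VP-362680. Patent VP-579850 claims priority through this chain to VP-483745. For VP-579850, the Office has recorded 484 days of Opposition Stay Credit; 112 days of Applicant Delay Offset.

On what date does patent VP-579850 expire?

August 19, 2030

Earliest priority filing: 12 August 2010.
Base term: 12 August 2010 + 19 years → 12 August 2029.
Opposition Stay Credit: +484 days → 9 December 2030.
Applicant Delay Offset: −112 days → 19 August 2030.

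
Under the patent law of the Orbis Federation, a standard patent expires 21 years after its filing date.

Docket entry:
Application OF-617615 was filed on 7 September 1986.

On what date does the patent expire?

Filing date + 21 years → 7 September 2007.

2007-09-07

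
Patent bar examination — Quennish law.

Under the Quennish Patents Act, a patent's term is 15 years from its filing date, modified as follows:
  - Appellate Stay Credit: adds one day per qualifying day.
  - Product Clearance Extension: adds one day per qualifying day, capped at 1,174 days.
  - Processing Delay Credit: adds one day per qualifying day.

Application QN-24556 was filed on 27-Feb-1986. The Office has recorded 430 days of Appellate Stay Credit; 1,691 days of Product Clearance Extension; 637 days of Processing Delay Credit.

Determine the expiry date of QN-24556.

Base term: filing date + 15 years → 27 February 2001.
Appellate Stay Credit: +430 days → 3 May 2002.
Product Clearance Extension: 1691 days claimed exceeds the 1174-day cap, so +1174 days → 20 July 2005.
Processing Delay Credit: +637 days → 18 April 2007.

2007-04-18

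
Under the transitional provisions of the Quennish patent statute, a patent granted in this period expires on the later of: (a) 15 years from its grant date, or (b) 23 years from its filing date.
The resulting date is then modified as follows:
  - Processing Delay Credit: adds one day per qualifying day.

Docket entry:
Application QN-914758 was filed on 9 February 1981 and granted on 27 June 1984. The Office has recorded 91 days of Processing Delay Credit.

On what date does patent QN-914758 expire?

May 10, 2004

(a) grant + 15 years → 27 June 1999.
(b) filing + 23 years → 9 February 2004.
Later of the two: 9 February 2004.
Processing Delay Credit: +91 days → 10 May 2004.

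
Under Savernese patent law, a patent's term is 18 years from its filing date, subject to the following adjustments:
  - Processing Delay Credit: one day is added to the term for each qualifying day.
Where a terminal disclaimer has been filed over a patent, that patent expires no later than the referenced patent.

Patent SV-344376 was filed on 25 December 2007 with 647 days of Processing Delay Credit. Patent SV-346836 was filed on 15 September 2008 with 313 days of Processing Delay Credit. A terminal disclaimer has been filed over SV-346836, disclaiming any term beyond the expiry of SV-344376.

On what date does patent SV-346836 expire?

Natural term of SV-346836:
  Base: filing + 18 years → 15 September 2026.
  Processing Delay Credit: +313 days → 25 July 2027.
Expiry of referenced patent SV-344376:
  Base: filing + 18 years → 25 December 2025.
  Processing Delay Credit: +647 days → 3 October 2027.
Terminal disclaimer: SV-346836 expires on the earlier of 25 July 2027 and 3 October 2027.

2027-07-25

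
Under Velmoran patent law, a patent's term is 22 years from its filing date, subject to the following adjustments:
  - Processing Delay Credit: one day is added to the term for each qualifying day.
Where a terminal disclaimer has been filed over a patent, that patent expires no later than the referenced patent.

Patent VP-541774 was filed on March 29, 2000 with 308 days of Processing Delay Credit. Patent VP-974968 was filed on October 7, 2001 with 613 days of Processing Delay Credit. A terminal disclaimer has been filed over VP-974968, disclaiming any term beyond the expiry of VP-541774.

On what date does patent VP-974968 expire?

2023-01-31

Natural term of VP-974968:
  Base: filing + 22 years → 7 October 2023.
  Processing Delay Credit: +613 days → 11 June 2025.
Expiry of referenced patent VP-541774:
  Base: filing + 22 years → 29 March 2022.
  Processing Delay Credit: +308 days → 31 January 2023.
Terminal disclaimer: VP-974968 expires on the earlier of 11 June 2025 and 31 January 2023.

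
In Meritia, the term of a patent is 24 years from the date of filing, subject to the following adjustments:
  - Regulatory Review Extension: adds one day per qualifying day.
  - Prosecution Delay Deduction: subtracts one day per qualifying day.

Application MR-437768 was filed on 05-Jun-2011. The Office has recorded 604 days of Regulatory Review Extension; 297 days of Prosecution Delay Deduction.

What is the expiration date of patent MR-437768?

Base term: filing date + 24 years → 5 June 2035.
Regulatory Review Extension: +604 days → 29 January 2037.
Prosecution Delay Deduction: −297 days → 7 April 2036.

April 7, 2036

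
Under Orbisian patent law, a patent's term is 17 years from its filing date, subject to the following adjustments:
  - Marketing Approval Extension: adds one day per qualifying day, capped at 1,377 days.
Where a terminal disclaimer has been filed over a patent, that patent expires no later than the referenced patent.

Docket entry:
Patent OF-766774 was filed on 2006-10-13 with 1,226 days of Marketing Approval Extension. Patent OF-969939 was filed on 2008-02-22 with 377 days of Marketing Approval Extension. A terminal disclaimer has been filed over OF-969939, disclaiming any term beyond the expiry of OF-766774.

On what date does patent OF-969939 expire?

Natural term of OF-969939:
  Base: filing + 17 years → 22 February 2025.
  Marketing Approval Extension: 377 days (within the 1377-day cap) → +377 days → 6 March 2026.
Expiry of referenced patent OF-766774:
  Base: filing + 17 years → 13 October 2023.
  Marketing Approval Extension: 1226 days (within the 1377-day cap) → +1226 days → 20 February 2027.
Terminal disclaimer: OF-969939 expires on the earlier of 6 March 2026 and 20 February 2027.

2026-03-06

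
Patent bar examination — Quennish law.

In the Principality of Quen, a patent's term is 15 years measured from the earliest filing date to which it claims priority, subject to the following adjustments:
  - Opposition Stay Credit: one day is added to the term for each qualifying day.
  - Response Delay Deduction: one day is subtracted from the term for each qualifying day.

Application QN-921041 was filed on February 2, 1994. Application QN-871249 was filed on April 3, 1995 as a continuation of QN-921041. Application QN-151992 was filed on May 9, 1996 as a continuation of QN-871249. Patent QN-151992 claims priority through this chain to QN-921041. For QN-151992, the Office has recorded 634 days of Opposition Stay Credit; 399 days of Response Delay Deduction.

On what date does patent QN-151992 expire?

September 25, 2009

Earliest priority filing: 2 February 1994.
Base term: 2 February 1994 + 15 years → 2 February 2009.
Opposition Stay Credit: +634 days → 29 October 2010.
Response Delay Deduction: −399 days → 25 September 2009.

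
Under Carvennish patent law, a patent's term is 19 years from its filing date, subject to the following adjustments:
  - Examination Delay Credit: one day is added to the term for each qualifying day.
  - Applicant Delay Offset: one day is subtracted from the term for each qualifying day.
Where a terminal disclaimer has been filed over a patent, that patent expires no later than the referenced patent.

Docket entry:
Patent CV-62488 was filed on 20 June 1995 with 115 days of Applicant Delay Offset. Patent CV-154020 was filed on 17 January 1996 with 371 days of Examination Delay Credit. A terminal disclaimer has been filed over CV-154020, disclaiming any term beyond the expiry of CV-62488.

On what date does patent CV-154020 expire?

February 25, 2014

Natural term of CV-154020:
  Base: filing + 19 years → 17 January 2015.
  Examination Delay Credit: +371 days → 23 January 2016.
Expiry of referenced patent CV-62488:
  Base: filing + 19 years → 20 June 2014.
  Applicant Delay Offset: −115 days → 25 February 2014.
Terminal disclaimer: CV-154020 expires on the earlier of 23 January 2016 and 25 February 2014.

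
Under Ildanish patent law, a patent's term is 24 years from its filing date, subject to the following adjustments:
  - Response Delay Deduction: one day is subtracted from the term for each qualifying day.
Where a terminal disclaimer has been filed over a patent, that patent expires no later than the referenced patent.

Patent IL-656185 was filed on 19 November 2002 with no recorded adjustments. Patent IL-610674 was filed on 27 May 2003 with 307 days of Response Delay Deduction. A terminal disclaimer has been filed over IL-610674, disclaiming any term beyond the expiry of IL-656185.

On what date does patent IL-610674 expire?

2026-07-24

Natural term of IL-610674:
  Base: filing + 24 years → 27 May 2027.
  Response Delay Deduction: −307 days → 24 July 2026.
Expiry of referenced patent IL-656185:
  Base: filing + 24 years → 19 November 2026.
Terminal disclaimer: IL-610674 expires on the earlier of 24 July 2026 and 19 November 2026.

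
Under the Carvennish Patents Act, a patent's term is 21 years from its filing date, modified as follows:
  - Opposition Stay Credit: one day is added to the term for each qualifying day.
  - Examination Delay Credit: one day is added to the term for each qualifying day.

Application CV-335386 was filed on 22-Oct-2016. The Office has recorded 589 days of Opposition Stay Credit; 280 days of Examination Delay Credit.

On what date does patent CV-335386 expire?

Base term: filing date + 21 years → 22 October 2037.
Opposition Stay Credit: +589 days → 3 June 2039.
Examination Delay Credit: +280 days → 9 March 2040.

2040-03-09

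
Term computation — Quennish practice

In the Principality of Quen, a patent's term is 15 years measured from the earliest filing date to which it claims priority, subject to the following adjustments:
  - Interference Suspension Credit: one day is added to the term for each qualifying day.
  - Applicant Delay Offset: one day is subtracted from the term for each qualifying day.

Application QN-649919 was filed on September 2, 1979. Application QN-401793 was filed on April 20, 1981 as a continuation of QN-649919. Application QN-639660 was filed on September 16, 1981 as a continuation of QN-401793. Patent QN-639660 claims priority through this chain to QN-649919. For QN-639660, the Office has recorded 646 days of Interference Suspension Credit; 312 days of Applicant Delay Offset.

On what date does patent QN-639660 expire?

August 2, 1995

Earliest priority filing: 2 September 1979.
Base term: 2 September 1979 + 15 years → 2 September 1994.
Interference Suspension Credit: +646 days → 9 June 1996.
Applicant Delay Offset: −312 days → 2 August 1995.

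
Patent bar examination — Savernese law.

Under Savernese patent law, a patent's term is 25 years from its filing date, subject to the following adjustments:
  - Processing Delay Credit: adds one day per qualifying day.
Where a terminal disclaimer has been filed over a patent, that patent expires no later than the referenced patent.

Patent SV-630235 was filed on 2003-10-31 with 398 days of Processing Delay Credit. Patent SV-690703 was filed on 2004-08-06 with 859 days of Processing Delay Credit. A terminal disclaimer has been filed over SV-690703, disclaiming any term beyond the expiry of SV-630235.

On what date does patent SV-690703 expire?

Natural term of SV-690703:
  Base: filing + 25 years → 6 August 2029.
  Processing Delay Credit: +859 days → 13 December 2031.
Expiry of referenced patent SV-630235:
  Base: filing + 25 years → 31 October 2028.
  Processing Delay Credit: +398 days → 3 December 2029.
Terminal disclaimer: SV-690703 expires on the earlier of 13 December 2031 and 3 December 2029.

2029-12-03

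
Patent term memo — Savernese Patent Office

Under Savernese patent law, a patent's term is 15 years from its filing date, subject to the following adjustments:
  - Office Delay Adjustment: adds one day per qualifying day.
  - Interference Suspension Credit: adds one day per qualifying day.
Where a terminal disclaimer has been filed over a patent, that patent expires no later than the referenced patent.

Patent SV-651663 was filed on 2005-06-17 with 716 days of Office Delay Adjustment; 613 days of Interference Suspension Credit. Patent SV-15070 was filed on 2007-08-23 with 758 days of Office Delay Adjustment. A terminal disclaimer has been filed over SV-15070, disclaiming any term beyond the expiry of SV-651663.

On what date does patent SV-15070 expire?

February 6, 2024

Natural term of SV-15070:
  Base: filing + 15 years → 23 August 2022.
  Office Delay Adjustment: +758 days → 19 September 2024.
Expiry of referenced patent SV-651663:
  Base: filing + 15 years → 17 June 2020.
  Office Delay Adjustment: +716 days → 3 June 2022.
  Interference Suspension Credit: +613 days → 6 February 2024.
Terminal disclaimer: SV-15070 expires on the earlier of 19 September 2024 and 6 February 2024.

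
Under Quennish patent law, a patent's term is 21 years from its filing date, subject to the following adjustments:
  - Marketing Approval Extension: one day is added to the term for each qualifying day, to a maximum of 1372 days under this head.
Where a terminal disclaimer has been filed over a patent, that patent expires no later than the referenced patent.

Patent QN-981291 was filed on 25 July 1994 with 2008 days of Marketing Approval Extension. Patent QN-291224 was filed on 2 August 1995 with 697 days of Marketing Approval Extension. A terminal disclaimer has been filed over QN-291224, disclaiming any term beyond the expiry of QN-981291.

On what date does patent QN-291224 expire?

2018-06-30

Natural term of QN-291224:
  Base: filing + 21 years → 2 August 2016.
  Marketing Approval Extension: 697 days (within the 1372-day cap) → +697 days → 30 June 2018.
Expiry of referenced patent QN-981291:
  Base: filing + 21 years → 25 July 2015.
  Marketing Approval Extension: 2008 days claimed exceeds the 1372-day cap, so +1372 days → 27 April 2019.
Terminal disclaimer: QN-291224 expires on the earlier of 30 June 2018 and 27 April 2019.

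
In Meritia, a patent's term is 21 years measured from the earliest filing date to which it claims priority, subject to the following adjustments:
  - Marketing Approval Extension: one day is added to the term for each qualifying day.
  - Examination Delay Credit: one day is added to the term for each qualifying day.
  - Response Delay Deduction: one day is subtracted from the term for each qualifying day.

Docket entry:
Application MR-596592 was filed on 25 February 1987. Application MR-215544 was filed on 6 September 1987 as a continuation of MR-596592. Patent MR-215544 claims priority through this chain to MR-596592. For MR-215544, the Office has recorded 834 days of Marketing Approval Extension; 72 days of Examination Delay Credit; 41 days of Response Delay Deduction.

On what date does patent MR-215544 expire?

Earliest priority filing: 25 February 1987.
Base term: 25 February 1987 + 21 years → 25 February 2008.
Marketing Approval Extension: +834 days → 8 June 2010.
Examination Delay Credit: +72 days → 19 August 2010.
Response Delay Deduction: −41 days → 9 July 2010.

2010-07-09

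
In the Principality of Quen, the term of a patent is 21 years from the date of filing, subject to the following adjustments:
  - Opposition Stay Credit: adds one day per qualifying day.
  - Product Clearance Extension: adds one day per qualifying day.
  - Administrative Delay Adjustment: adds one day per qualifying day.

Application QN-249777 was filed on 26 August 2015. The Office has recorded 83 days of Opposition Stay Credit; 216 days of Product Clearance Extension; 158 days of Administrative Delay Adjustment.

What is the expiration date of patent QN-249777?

Base term: filing date + 21 years → 26 August 2036.
Opposition Stay Credit: +83 days → 17 November 2036.
Product Clearance Extension: +216 days → 21 June 2037.
Administrative Delay Adjustment: +158 days → 26 November 2037.

November 26, 2037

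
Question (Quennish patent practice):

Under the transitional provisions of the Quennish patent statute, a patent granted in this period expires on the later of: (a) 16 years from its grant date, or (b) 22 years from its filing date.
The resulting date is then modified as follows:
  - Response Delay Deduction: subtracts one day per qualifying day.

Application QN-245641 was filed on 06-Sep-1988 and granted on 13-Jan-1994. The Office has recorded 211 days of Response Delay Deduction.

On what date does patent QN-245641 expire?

(a) grant + 16 years → 13 January 2010.
(b) filing + 22 years → 6 September 2010.
Later of the two: 6 September 2010.
Response Delay Deduction: −211 days → 7 February 2010.

February 7, 2010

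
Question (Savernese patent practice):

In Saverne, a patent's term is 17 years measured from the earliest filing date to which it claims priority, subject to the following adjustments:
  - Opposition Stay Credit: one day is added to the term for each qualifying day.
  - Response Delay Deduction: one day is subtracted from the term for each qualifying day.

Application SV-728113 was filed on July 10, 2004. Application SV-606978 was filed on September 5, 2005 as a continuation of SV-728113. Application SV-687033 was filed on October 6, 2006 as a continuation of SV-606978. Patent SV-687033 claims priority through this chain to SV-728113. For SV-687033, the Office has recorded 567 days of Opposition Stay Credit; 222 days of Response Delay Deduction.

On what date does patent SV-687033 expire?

2022-06-20

Earliest priority filing: 10 July 2004.
Base term: 10 July 2004 + 17 years → 10 July 2021.
Opposition Stay Credit: +567 days → 28 January 2023.
Response Delay Deduction: −222 days → 20 June 2022.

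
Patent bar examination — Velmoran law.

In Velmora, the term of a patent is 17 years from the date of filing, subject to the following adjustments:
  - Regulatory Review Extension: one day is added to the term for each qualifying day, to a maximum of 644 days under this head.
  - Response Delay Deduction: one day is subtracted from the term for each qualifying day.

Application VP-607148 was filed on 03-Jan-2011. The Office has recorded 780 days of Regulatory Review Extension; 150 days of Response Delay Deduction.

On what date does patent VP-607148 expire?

2029-05-11

Base term: filing date + 17 years → 3 January 2028.
Regulatory Review Extension: 780 days claimed exceeds the 644-day cap, so +644 days → 8 October 2029.
Response Delay Deduction: −150 days → 11 May 2029.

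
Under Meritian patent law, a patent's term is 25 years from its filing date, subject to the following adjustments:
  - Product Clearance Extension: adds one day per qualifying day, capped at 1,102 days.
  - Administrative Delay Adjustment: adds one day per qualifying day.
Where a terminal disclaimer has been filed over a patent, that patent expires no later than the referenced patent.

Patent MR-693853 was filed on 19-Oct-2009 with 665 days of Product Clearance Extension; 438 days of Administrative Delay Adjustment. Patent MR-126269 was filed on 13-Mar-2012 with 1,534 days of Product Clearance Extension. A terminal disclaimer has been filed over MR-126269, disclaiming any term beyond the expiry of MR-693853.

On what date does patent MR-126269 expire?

October 26, 2037

Natural term of MR-126269:
  Base: filing + 25 years → 13 March 2037.
  Product Clearance Extension: 1534 days claimed exceeds the 1102-day cap, so +1102 days → 19 March 2040.
Expiry of referenced patent MR-693853:
  Base: filing + 25 years → 19 October 2034.
  Product Clearance Extension: 665 days (within the 1102-day cap) → +665 days → 14 August 2036.
  Administrative Delay Adjustment: +438 days → 26 October 2037.
Terminal disclaimer: MR-126269 expires on the earlier of 19 March 2040 and 26 October 2037.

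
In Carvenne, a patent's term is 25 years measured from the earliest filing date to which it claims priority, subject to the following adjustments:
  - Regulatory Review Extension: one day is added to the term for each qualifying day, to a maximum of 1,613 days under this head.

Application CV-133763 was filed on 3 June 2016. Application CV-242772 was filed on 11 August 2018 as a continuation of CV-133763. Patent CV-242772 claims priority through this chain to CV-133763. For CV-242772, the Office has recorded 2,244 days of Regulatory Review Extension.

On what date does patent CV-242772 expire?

November 2, 2045

Earliest priority filing: 3 June 2016.
Base term: 3 June 2016 + 25 years → 3 June 2041.
Regulatory Review Extension: 2244 days claimed exceeds the 1613-day cap, so +1613 days → 2 November 2045.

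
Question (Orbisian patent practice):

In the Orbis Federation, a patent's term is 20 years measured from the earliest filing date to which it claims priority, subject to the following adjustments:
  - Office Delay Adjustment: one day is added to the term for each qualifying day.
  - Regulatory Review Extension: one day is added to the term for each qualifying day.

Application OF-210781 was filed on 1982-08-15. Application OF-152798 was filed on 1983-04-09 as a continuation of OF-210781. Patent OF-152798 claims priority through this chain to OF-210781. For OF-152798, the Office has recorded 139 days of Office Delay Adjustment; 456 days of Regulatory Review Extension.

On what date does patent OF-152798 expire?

Earliest priority filing: 15 August 1982.
Base term: 15 August 1982 + 20 years → 15 August 2002.
Office Delay Adjustment: +139 days → 1 January 2003.
Regulatory Review Extension: +456 days → 1 April 2004.

April 1, 2004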